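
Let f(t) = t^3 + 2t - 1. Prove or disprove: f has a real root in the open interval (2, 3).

f(2) = 11 and f(3) = 32, both positive.
f'(t) = 3t^2 + 2 has discriminant 0² − 4·3·2 = -24 < 0, so f' has no real roots and is positive for every real t.
Hence f is strictly increasing on ℝ, and in particular on [2, 3]. A strictly monotone function with same-sign endpoint values stays positive on the whole interval, so f has no zero in (2, 3).

No.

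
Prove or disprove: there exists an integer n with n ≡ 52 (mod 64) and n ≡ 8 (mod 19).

The moduli 64 and 19 are coprime, so by the Chinese Remainder Theorem a unique solution modulo 1216 exists.
Any solution of the first congruence is n = 52 + 64t; substituting into the second, 64t ≡ 8 − 52 ≡ 13 (mod 19).
64 ≡ 7 (mod 19), so this reads 7t ≡ 13 (mod 19). Since 7·11 = 77 = 4·19 + 1, the inverse of 7 mod 19 is 11.
Therefore t ≡ 11·13 = 143 ≡ 10 (mod 19).
With t = 10: n = 52 + 64·10 = 692.
Verify: 692 = 10·64 + 52 and 692 = 36·19 + 8. ✓

n = 692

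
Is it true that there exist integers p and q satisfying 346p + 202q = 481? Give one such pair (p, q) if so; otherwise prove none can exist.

No such integers exist.

gcd(346, 202) = 2, so every integer of the form 346p + 202q is a multiple of 2.
But 481 = 2·240 + 1, so 2 ∤ 481.
Hence no integers p, q satisfy the equation.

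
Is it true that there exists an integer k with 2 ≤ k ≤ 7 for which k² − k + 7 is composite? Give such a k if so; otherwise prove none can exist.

k = 5

At k = 5: 5² − 5 + 7 = 27 = 3·9, which is composite.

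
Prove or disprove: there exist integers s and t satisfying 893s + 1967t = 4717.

Since gcd(893, 1967) = 1, every integer is an integer combination of 893 and 1967.
Dividing repeatedly: 1967 = 2·893 + 181, 893 = 4·181 + 169, 181 = 1·169 + 12, 169 = 14·12 + 1, 12 = 12·1 + 0.
Working back up the chain: 1 = 169 − 14·12 = 169 − 14·(181 − 1·169) = −14·181 + 15·169 = −14·181 + 15·(893 − 4·181) = 15·893 − 74·181 = 15·893 − 74·(1967 − 2·893) = −74·1967 + 163·893. So 893·163 + 1967·(-74) = 1.
Times 4717: 893·768871 + 1967·(-349058) = 4717, so (768871, -349058) solves it.
Shifting by a multiple of (1967, −893) keeps it a solution: s = 768871 − 390·1967 = 1741, t = -349058 + 390·893 = -788.
Check: 893·1741 + 1967·(-788) = 1554713 − 1549996 = 4717. ✓

s = 1741, t = -788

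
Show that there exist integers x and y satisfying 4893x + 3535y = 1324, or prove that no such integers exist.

No such integers exist.

Both 4893 and 3535 are divisible by gcd(4893, 3535) = 7, hence so is any combination 4893x + 3535y.
However 1324 leaves remainder 1 on division by 7.
So the equation is unsolvable over ℤ.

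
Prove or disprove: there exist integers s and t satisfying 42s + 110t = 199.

gcd(42, 110) = 2, so every integer of the form 42s + 110t is a multiple of 2.
However 199 leaves remainder 1 on division by 2.
Hence no integers s, t satisfy the equation.

No, no such integers exist.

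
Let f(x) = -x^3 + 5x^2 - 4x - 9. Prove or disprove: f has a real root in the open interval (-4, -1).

f has no root in that interval.

f(-4) = 151 and f(-1) = 1, both positive, so a sign-change argument is unavailable; we show f keeps this sign on the whole interval.
Shift to the endpoint -1: with x = -1 − u (0 < u < 3), one computes f(-1 − u) = u^3 + 8u^2 + 17u + 1.
The nonzero coefficients here are all positive, so for u > 0 every term is positive (or zero), and the constant term 1 is strictly positive.
Therefore f(x) > 0 throughout (-4, -1), and f has no zero there.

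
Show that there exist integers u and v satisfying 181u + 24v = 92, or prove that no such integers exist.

181 and 24 are coprime, so 181u + 24v ranges over all of ℤ.
Dividing repeatedly: 181 = 7·24 + 13, 24 = 1·13 + 11, 13 = 1·11 + 2, 11 = 5·2 + 1, 2 = 2·1 + 0.
Working back up the chain: 1 = 11 − 5·2 = 11 − 5·(13 − 1·11) = −5·13 + 6·11 = −5·13 + 6·(24 − 1·13) = 6·24 − 11·13 = 6·24 − 11·(181 − 7·24) = −11·181 + 83·24. So 181·(-11) + 24·83 = 1.
Multiplying through by 92: u = (-11)·92 = -1012, v = 83·92 = 7636 is a solution.
Shifting by a multiple of (24, −181) keeps it a solution: u = -1012 + 43·24 = 20, v = 7636 − 43·181 = -147.
Indeed 181·20 + 24·(-147) = 3620 − 3528 = 92.

u = 20, v = -147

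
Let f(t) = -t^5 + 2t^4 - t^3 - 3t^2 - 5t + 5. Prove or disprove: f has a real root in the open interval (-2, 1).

f(-2) = 75 and f(1) = -3, which have opposite signs.
Since f is a polynomial it is continuous on [-2, 1].
By the Intermediate Value Theorem, f takes the value 0 somewhere in the open interval.

Such a root exists.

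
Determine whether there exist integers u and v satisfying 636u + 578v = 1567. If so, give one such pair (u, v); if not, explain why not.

Both 636 and 578 are divisible by gcd(636, 578) = 2, hence so is any combination 636u + 578v.
But 1567 is not a multiple of 2 (it leaves remainder 1).
Hence no integers u, v satisfy the equation.

There are no such integers.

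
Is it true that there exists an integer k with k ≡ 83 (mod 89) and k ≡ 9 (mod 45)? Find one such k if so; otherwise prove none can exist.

gcd(89, 45) = 1, so the Chinese Remainder Theorem guarantees exactly one residue class mod 4005 satisfying both.
Write k = 83 + 89t and require 83 + 89t ≡ 9 (mod 45), i.e. 89t ≡ 16 (mod 45).
89 ≡ 44 (mod 45), so this reads 44t ≡ 16 (mod 45). Invert 44 mod 45 by the Euclidean algorithm: 45 = 1·44 + 1, 44 = 44·1 + 0; back-substituting, 1 = 45 − 1·44. Hence 44·(-1) ≡ 1, so 44⁻¹ ≡ -1 ≡ 44 (mod 45).
Multiplying by 44: t ≡ 44·16 = 704 ≡ 29 (mod 45).
With t = 29: k = 83 + 89·29 = 2664.
Indeed 2664 ≡ 83 (mod 89) and 2664 ≡ 9 (mod 45).

k = 2664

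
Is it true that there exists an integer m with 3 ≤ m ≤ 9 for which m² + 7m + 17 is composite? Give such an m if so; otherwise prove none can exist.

m = 5

At m = 5: 5² + 7·5 + 17 = 77 = 7·11, which is composite.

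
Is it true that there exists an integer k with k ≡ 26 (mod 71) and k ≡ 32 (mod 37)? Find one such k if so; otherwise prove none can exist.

Since 71 and 37 share no common factor, CRT says the pair of congruences has a solution (unique mod 2627).
Write k = 26 + 71t and require 26 + 71t ≡ 32 (mod 37), i.e. 71t ≡ 6 (mod 37).
71 ≡ 34 (mod 37), so this reads 34t ≡ 6 (mod 37). Since 34·12 = 408 = 11·37 + 1, the inverse of 34 mod 37 is 12.
Therefore t ≡ 12·6 = 72 ≡ 35 (mod 37).
Taking t = 35 gives k = 26 + 71·35 = 2511.
Verify: 2511 = 35·71 + 26 and 2511 = 67·37 + 32. ✓

k = 2511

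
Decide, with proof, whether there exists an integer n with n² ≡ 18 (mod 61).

Apply Euler's criterion with the prime 61: 18 is a quadratic residue iff 18^30 ≡ 1 (mod 61), and a non-residue iff it is ≡ −1.
Repeated squaring mod 61: 18^2 = 324 ≡ 19; 18^4 ≡ 19² = 361 ≡ 56; 18^8 ≡ 56² = 3136 ≡ 25; 18^16 ≡ 25² = 625 ≡ 15.
Since 30 = 16 + 8 + 4 + 2, 18^30 ≡ 15 · 25 · 56 · 19; multiplying out mod 61: 15·25 = 375 ≡ 9, then 9·56 = 504 ≡ 16, then 16·19 = 304 ≡ 60. Thus 18^30 ≡ 60 ≡ −1 (mod 61).
The value −1 means 18 is a non-residue modulo 61, so n² ≡ 18 (mod 61) is impossible.

There is no such integer.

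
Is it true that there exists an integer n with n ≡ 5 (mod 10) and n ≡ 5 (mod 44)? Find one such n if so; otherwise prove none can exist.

Here gcd(10, 44) = 2, and both 5 and 5 leave remainder 1 mod 2, so the system is consistent.
The smallest candidate n = 5 works directly: 5 ≡ 5 (mod 44).
Indeed 5 ≡ 5 (mod 10) and 5 ≡ 5 (mod 44).

n = 5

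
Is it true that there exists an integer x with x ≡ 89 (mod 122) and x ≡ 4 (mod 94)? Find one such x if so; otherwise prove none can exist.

There is no such integer.

Both moduli are multiples of 2 = gcd(122, 94), so any solution would satisfy x ≡ 89 and x ≡ 4 modulo 2 simultaneously.
These are incompatible: 89 − 4 = 85 is not divisible by 2.
Hence the system has no solution.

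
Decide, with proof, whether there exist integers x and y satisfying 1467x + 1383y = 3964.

gcd(1467, 1383) = 3, so every integer of the form 1467x + 1383y is a multiple of 3.
However 3964 leaves remainder 1 on division by 3.
So the equation is unsolvable over ℤ.

There are no such integers.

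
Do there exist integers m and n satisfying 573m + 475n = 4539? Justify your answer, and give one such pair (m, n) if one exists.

Since gcd(573, 475) = 1, every integer is an integer combination of 573 and 475.
Euclidean algorithm: 573 = 1·475 + 98, 475 = 4·98 + 83, 98 = 1·83 + 15, 83 = 5·15 + 8, 15 = 1·8 + 7, 8 = 1·7 + 1, 7 = 7·1 + 0.
Back-substituting, 1 = 8 − 1·7 = 8 − (15 − 1·8) = −15 + 2·8 = −15 + 2·(83 − 5·15) = 2·83 − 11·15 = 2·83 − 11·(98 − 1·83) = −11·98 + 13·83 = −11·98 + 13·(475 − 4·98) = 13·475 − 63·98 = 13·475 − 63·(573 − 1·475) = −63·573 + 76·475; that is, 573·(-63) + 475·76 = 1.
Times 4539: 573·(-285957) + 475·344964 = 4539, so (-285957, 344964) solves it.
The general solution is m = -285957 + 475k, n = 344964 − 573k; taking k = 603 gives the smaller pair m = 468, n = -555.
Check: 573·468 + 475·(-555) = 268164 − 263625 = 4539. ✓

m = 468, n = -555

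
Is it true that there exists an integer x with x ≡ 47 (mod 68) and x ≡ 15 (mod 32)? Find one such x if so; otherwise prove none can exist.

Here gcd(68, 32) = 4, and both 47 and 15 leave remainder 3 mod 4, so the system is consistent.
In fact x = 47 itself already satisfies 47 mod 32 = 15.
Verify: 47 = 0·68 + 47 and 47 = 1·32 + 15. ✓

x = 47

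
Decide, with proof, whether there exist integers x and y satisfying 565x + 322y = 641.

565 and 322 are coprime, so 565x + 322y ranges over all of ℤ.
Dividing repeatedly: 565 = 1·322 + 243, 322 = 1·243 + 79, 243 = 3·79 + 6, 79 = 13·6 + 1, 6 = 6·1 + 0.
Unwinding: 1 = 79 − 13·6 = 79 − 13·(243 − 3·79) = −13·243 + 40·79 = −13·243 + 40·(322 − 1·243) = 40·322 − 53·243 = 40·322 − 53·(565 − 1·322) = −53·565 + 93·322, i.e. 565·(-53) + 322·93 = 1.
Times 641: 565·(-33973) + 322·59613 = 641, so (-33973, 59613) solves it.
Shifting by a multiple of (322, −565) keeps it a solution: x = -33973 + 106·322 = 159, y = 59613 − 106·565 = -277.
Indeed 565·159 + 322·(-277) = 89835 − 89194 = 641.

x = 159, y = -277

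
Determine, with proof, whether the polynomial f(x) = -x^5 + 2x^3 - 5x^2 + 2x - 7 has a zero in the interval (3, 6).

No such root exists.

The endpoint values f(3) = -235 and f(6) = -7519 are both negative. Claim: f(x) < 0 for every x in (3, 6).
Shift to the endpoint 3: with x = 3 + u (0 < u < 3), one computes f(3 + u) = -u^5 - 15u^4 - 88u^3 - 257u^2 - 379u - 235.
The nonzero coefficients here are all negative, so for u > 0 every term is negative (or zero), and the constant term -235 is strictly negative.
So f is strictly negative on (3, 6); no root exists in the interval.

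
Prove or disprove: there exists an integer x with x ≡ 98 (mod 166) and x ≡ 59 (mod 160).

Reduce both congruences modulo 2, which divides 166 and 160: they say x ≡ 98 (mod 2) and x ≡ 59 (mod 2).
But 98 mod 2 = 0 while 59 mod 2 = 1, a contradiction.
Therefore no such x exists.

No such integer exists.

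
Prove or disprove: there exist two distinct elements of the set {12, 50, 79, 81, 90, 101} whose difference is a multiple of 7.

There is no such pair.

Reduce each element modulo 7: 12↦5, 50↦1, 79↦2, 81↦4, 90↦6, 101↦3.
These 6 residues are pairwise different, hence no difference of two elements is divisible by 7.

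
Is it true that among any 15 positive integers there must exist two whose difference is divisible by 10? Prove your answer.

Partition the integers by their residue mod 10; there are 10 classes.
Placing 15 integers into 10 classes, some class receives at least two — say a and b.
Equal remainders mean a − b ≡ 0 (mod 10), so 10 divides their difference.

Yes, this is always true.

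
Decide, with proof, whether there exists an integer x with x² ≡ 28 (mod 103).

x = 50

Take x = 50. Then 50² = 2500 = 24·103 + 28, so 50² ≡ 28 (mod 103).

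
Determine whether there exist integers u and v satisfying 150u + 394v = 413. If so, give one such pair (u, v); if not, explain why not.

gcd(150, 394) = 2, so every integer of the form 150u + 394v is a multiple of 2.
But 413 = 2·206 + 1, so 2 ∤ 413.
So the equation is unsolvable over ℤ.

There are no such integers.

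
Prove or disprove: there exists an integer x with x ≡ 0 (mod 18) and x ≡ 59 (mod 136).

Reduce both congruences modulo 2, which divides 18 and 136: they say x ≡ 0 (mod 2) and x ≡ 59 (mod 2).
These are incompatible: 0 − 59 = -59 is not divisible by 2.
Hence the system has no solution.

No such integer exists.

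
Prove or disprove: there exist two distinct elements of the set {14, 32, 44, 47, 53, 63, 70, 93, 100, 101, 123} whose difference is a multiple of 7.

Yes: 14 and 63.

Reduce each element mod 7: 14↦0, 32↦4, 44↦2, 47↦5, 53↦4, 63↦0, 70↦0, 93↦2, 100↦2, 101↦3, 123↦4. The residue 0 repeats (at 14 and 63), and 63 − 14 = 49 = 7·7.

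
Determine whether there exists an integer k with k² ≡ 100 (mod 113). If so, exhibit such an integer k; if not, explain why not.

k = 10

Take k = 10. Then 10² = 100, and since 0 ≤ 100 < 113 this is already reduced: 10² ≡ 100 (mod 113).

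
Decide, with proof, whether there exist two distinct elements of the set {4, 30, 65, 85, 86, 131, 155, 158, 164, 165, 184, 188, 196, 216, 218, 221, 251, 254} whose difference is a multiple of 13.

The pair (4, 30) works.

Both 4 and 30 leave remainder 4 on division by 13; their difference 26 = 2·13 is a multiple of 13.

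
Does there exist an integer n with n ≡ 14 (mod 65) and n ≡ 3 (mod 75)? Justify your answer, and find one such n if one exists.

There is no such integer.

Both moduli are multiples of 5 = gcd(65, 75), so any solution would satisfy n ≡ 14 and n ≡ 3 modulo 5 simultaneously.
These are incompatible: 14 − 3 = 11 is not divisible by 5.
Therefore no such n exists.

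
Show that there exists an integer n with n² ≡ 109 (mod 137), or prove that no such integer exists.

Take n = 71. Then 71² = 5041 = 36·137 + 109, so 71² ≡ 109 (mod 137).

n = 71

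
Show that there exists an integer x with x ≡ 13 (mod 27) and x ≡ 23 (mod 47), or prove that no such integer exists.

gcd(27, 47) = 1, so the Chinese Remainder Theorem guarantees exactly one residue class mod 1269 satisfying both.
Any solution of the first congruence is x = 13 + 27t; substituting into the second, 27t ≡ 23 − 13 ≡ 10 (mod 47).
To invert 27 modulo 47: 47 = 1·27 + 20, 27 = 1·20 + 7, 20 = 2·7 + 6, 7 = 1·6 + 1, 6 = 6·1 + 0, and unwinding, 1 = 7 − 1·6 = 7 − (20 − 2·7) = −20 + 3·7 = −20 + 3·(27 − 1·20) = 3·27 − 4·20 = 3·27 − 4·(47 − 1·27) = −4·47 + 7·27. Thus 27⁻¹ ≡ 7 (mod 47).
Therefore t ≡ 7·10 = 70 ≡ 23 (mod 47).
Taking t = 23 gives x = 13 + 27·23 = 634.
Indeed 634 ≡ 13 (mod 27) and 634 ≡ 23 (mod 47).

x = 634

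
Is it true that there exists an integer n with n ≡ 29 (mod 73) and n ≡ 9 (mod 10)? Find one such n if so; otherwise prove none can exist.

Since 73 and 10 share no common factor, CRT says the pair of congruences has a solution (unique mod 730).
Write n = 29 + 73t and require 29 + 73t ≡ 9 (mod 10), i.e. 73t ≡ 0 (mod 10).
73 ≡ 3 (mod 10), so this reads 3t ≡ 0 (mod 10). t = 0 satisfies this.
Taking t = 0 gives n = 29 + 73·0 = 29.
Check: 29 mod 73 = 29, 29 mod 10 = 9. ✓

n = 29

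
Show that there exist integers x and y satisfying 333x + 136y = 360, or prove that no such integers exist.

333 and 136 are coprime, so 333x + 136y ranges over all of ℤ.
Euclidean algorithm: 333 = 2·136 + 61, 136 = 2·61 + 14, 61 = 4·14 + 5, 14 = 2·5 + 4, 5 = 1·4 + 1, 4 = 4·1 + 0.
Working back up the chain: 1 = 5 − 1·4 = 5 − (14 − 2·5) = −14 + 3·5 = −14 + 3·(61 − 4·14) = 3·61 − 13·14 = 3·61 − 13·(136 − 2·61) = −13·136 + 29·61 = −13·136 + 29·(333 − 2·136) = 29·333 − 71·136. So 333·29 + 136·(-71) = 1.
Scaling by 360 gives the particular solution (x, y) = (10440, -25560).
Subtracting 76·136 from x and adding 76·333 to y gives the tidier solution (104, -252).
Indeed 333·104 + 136·(-252) = 34632 − 34272 = 360.

x = 104, y = -252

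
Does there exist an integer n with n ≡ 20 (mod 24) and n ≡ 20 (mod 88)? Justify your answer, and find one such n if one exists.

Here gcd(24, 88) = 8, and both 20 and 20 leave remainder 4 mod 8, so the system is consistent.
The smallest candidate n = 20 works directly: 20 ≡ 20 (mod 88).
Verify: 20 = 0·24 + 20 and 20 = 0·88 + 20. ✓

n = 20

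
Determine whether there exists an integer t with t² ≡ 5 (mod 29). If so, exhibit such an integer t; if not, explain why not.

t = 11 works: 11² = 121, and 121 − 5 = 116 = 4·29.

t = 11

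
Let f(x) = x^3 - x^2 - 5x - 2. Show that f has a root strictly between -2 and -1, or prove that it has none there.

Such a root exists.

f(-2) = -4 and f(-1) = 1, which have opposite signs.
f is continuous everywhere (it is a polynomial), in particular on [-2, -1].
By the Intermediate Value Theorem, f takes the value 0 somewhere in the open interval.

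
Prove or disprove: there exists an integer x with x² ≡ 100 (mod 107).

Take x = 10. Then 10² = 100, and since 0 ≤ 100 < 107 this is already reduced: 10² ≡ 100 (mod 107).

x = 10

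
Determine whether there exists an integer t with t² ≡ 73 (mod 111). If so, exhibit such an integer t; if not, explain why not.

t = 43

Take t = 43. Then 43² = 1849 = 16·111 + 73, so 43² ≡ 73 (mod 111).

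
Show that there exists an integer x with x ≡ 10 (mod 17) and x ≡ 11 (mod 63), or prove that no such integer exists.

Since 17 and 63 share no common factor, CRT says the pair of congruences has a solution (unique mod 1071).
Any solution of the first congruence is x = 10 + 17t; substituting into the second, 17t ≡ 11 − 10 ≡ 1 (mod 63).
Invert 17 mod 63 by the Euclidean algorithm: 63 = 3·17 + 12, 17 = 1·12 + 5, 12 = 2·5 + 2, 5 = 2·2 + 1, 2 = 2·1 + 0; back-substituting, 1 = 5 − 2·2 = 5 − 2·(12 − 2·5) = −2·12 + 5·5 = −2·12 + 5·(17 − 1·12) = 5·17 − 7·12 = 5·17 − 7·(63 − 3·17) = −7·63 + 26·17. Hence 17·26 ≡ 1, so 17⁻¹ ≡ 26 (mod 63).
Multiplying by 26: t ≡ 26·1 = 26 (mod 63).
Taking t = 26 gives x = 10 + 17·26 = 452.
Check: 452 mod 17 = 10, 452 mod 63 = 11. ✓

x = 452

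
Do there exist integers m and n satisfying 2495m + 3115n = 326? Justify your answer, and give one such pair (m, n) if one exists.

gcd(2495, 3115) = 5, so every integer of the form 2495m + 3115n is a multiple of 5.
But 326 is not a multiple of 5 (it leaves remainder 1).
Hence no integers m, n satisfy the equation.

There are no such integers.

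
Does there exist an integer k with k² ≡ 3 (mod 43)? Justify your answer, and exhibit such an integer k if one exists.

43 is prime, so by Euler's criterion 3 is a square mod 43 iff 3^((43−1)/2) = 3^21 ≡ 1 (mod 43).
Squaring successively (mod 43): 3^2 = 9 ≡ 9; 3^4 ≡ 9² = 81 ≡ 38; 3^8 ≡ 38² = 1444 ≡ 25; 3^16 ≡ 25² = 625 ≡ 23.
Since 21 = 16 + 4 + 1, 3^21 ≡ 23 · 38 · 3; multiplying out mod 43: 23·38 = 874 ≡ 14, then 14·3 = 42 ≡ 42. Thus 3^21 ≡ 42 ≡ −1 (mod 43).
The value −1 means 3 is a non-residue modulo 43, so k² ≡ 3 (mod 43) is impossible.

No, no such integer exists.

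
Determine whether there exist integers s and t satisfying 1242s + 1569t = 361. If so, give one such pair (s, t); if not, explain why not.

Any value of 1242s + 1569t is a multiple of gcd(1242, 1569) = 3.
However 361 leaves remainder 1 on division by 3.
So the equation is unsolvable over ℤ.

There are no such integers.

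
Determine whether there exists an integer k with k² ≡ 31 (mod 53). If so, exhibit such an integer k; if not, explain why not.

No such integer exists.

Apply Euler's criterion with the prime 53: 31 is a quadratic residue iff 31^26 ≡ 1 (mod 53), and a non-residue iff it is ≡ −1.
Repeated squaring mod 53: 31^2 = 961 ≡ 7; 31^4 ≡ 7² = 49 ≡ 49; 31^8 ≡ 49² = 2401 ≡ 16; 31^16 ≡ 16² = 256 ≡ 44.
Since 26 = 16 + 8 + 2, 31^26 ≡ 44 · 16 · 7; multiplying out mod 53: 44·16 = 704 ≡ 15, then 15·7 = 105 ≡ 52. Thus 31^26 ≡ 52 ≡ −1 (mod 53).
By Euler's criterion 31 is a quadratic non-residue mod 53: no k satisfies k² ≡ 31 (mod 53).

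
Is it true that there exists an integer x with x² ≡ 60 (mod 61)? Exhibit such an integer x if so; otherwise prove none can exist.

Take x = 11. Then 11² = 121 = 1·61 + 60, so 11² ≡ 60 (mod 61).

x = 11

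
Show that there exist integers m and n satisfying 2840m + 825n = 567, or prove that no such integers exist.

Both 2840 and 825 are divisible by gcd(2840, 825) = 5, hence so is any combination 2840m + 825n.
But 567 is not a multiple of 5 (it leaves remainder 2).
Therefore 2840m + 825n = 567 has no solution in integers.

No such integers exist.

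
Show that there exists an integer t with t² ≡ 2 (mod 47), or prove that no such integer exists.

t = 7

Take t = 7. Then 7² = 49 = 1·47 + 2, so 7² ≡ 2 (mod 47).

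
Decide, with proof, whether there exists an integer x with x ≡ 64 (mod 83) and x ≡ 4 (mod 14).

The moduli 83 and 14 are coprime, so by the Chinese Remainder Theorem a unique solution modulo 1162 exists.
Any solution of the first congruence is x = 64 + 83t; substituting into the second, 83t ≡ 4 − 64 ≡ 10 (mod 14).
83 ≡ 13 (mod 14), so this reads 13t ≡ 10 (mod 14). Note 13·13 = 169 ≡ 1 (mod 14) (as 169 − 1 = 12·14), so 13⁻¹ ≡ 13.
Therefore t ≡ 13·10 = 130 ≡ 4 (mod 14).
With t = 4: x = 64 + 83·4 = 396.
Check: 396 mod 83 = 64, 396 mod 14 = 4. ✓

x = 396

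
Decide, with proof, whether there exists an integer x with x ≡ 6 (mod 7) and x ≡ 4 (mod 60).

x = 244

Since 7 and 60 share no common factor, CRT says the pair of congruences has a solution (unique mod 420).
Write x = 6 + 7t and require 6 + 7t ≡ 4 (mod 60), i.e. 7t ≡ 58 (mod 60).
Note 7·43 = 301 ≡ 1 (mod 60) (as 301 − 1 = 5·60), so 7⁻¹ ≡ 43.
Multiplying by 43: t ≡ 43·58 = 2494 ≡ 34 (mod 60).
With t = 34: x = 6 + 7·34 = 244.
Indeed 244 ≡ 6 (mod 7) and 244 ≡ 4 (mod 60).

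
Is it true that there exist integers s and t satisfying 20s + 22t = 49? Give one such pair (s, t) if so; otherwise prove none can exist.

Any value of 20s + 22t is a multiple of gcd(20, 22) = 2.
But 49 = 2·24 + 1, so 2 ∤ 49.
So the equation is unsolvable over ℤ.

There are no such integers.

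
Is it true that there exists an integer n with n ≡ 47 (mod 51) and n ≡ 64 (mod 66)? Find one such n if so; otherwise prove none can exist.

No such integer exists.

Both moduli are multiples of 3 = gcd(51, 66), so any solution would satisfy n ≡ 47 and n ≡ 64 modulo 3 simultaneously.
However 47 ≡ 2 and 64 ≡ 1 (mod 3), and 2 ≠ 1.
Hence the system has no solution.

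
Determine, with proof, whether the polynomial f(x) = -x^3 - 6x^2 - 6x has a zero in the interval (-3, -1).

f(-3) = -9 and f(-1) = 1, which have opposite signs.
f is continuous everywhere (it is a polynomial), in particular on [-3, -1].
By the Intermediate Value Theorem, f takes the value 0 somewhere in the open interval.

Such a root exists.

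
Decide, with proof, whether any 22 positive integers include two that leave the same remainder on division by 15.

Yes, this is always true.

Partition the integers by their residue mod 15; there are 15 classes.
Placing 22 integers into 15 classes, some class receives at least two — say a and b.
That is, a and b leave the same remainder on division by 15, as claimed.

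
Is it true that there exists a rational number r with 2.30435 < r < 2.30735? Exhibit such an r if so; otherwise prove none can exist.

r = 83/36

Multiplying by 36: 36·2.30435 = 82.95660 and 36·2.30735 = 83.06460, so the integer 83 lies strictly between them.
Hence 83/36 is a rational number with 2.30435 < 83/36 < 2.30735.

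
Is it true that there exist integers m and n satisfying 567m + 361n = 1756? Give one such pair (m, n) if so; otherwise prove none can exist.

Since gcd(567, 361) = 1, every integer is an integer combination of 567 and 361.
Dividing repeatedly: 567 = 1·361 + 206, 361 = 1·206 + 155, 206 = 1·155 + 51, 155 = 3·51 + 2, 51 = 25·2 + 1, 2 = 2·1 + 0.
Working back up the chain: 1 = 51 − 25·2 = 51 − 25·(155 − 3·51) = −25·155 + 76·51 = −25·155 + 76·(206 − 1·155) = 76·206 − 101·155 = 76·206 − 101·(361 − 1·206) = −101·361 + 177·206 = −101·361 + 177·(567 − 1·361) = 177·567 − 278·361. So 567·177 + 361·(-278) = 1.
Scaling by 1756 gives the particular solution (m, n) = (310812, -488168).
The general solution is m = 310812 + 361k, n = -488168 − 567k; taking k = -860 gives the smaller pair m = 352, n = -548.
Indeed 567·352 + 361·(-548) = 199584 − 197828 = 1756.

m = 352, n = -548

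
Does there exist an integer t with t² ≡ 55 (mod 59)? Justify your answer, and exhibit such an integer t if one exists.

No such integer exists.

59 is prime, so by Euler's criterion 55 is a square mod 59 iff 55^((59−1)/2) = 55^29 ≡ 1 (mod 59).
Squaring successively (mod 59): 55^2 = 3025 ≡ 16; 55^4 ≡ 16² = 256 ≡ 20; 55^8 ≡ 20² = 400 ≡ 46; 55^16 ≡ 46² = 2116 ≡ 51.
Since 29 = 16 + 8 + 4 + 1, 55^29 ≡ 51 · 46 · 20 · 55; multiplying out mod 59: 51·46 = 2346 ≡ 45, then 45·20 = 900 ≡ 15, then 15·55 = 825 ≡ 58. Thus 55^29 ≡ 58 ≡ −1 (mod 59).
The value −1 means 55 is a non-residue modulo 59, so t² ≡ 55 (mod 59) is impossible.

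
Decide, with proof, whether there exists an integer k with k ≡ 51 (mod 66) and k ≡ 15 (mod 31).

k = 1503

The moduli 66 and 31 are coprime, so by the Chinese Remainder Theorem a unique solution modulo 2046 exists.
Any solution of the first congruence is k = 51 + 66t; substituting into the second, 66t ≡ 15 − 51 ≡ 26 (mod 31).
66 ≡ 4 (mod 31), so this reads 4t ≡ 26 (mod 31). To invert 4 modulo 31: 31 = 7·4 + 3, 4 = 1·3 + 1, 3 = 3·1 + 0, and unwinding, 1 = 4 − 1·3 = 4 − (31 − 7·4) = −31 + 8·4. Thus 4⁻¹ ≡ 8 (mod 31).
Therefore t ≡ 8·26 = 208 ≡ 22 (mod 31).
Taking t = 22 gives k = 51 + 66·22 = 1503.
Indeed 1503 ≡ 51 (mod 66) and 1503 ≡ 15 (mod 31).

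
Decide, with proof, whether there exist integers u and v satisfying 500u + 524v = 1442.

gcd(500, 524) = 4, so every integer of the form 500u + 524v is a multiple of 4.
But 1442 is not a multiple of 4 (it leaves remainder 2).
Hence no integers u, v satisfy the equation.

No such integers exist.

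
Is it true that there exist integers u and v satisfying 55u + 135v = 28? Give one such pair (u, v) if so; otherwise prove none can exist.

Any value of 55u + 135v is a multiple of gcd(55, 135) = 5.
However 28 leaves remainder 3 on division by 5.
Hence no integers u, v satisfy the equation.

No, no such integers exist.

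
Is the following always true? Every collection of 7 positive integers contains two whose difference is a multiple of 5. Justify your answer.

There are exactly 5 possible remainders on division by 5.
Placing 7 integers into 5 classes, some class receives at least two — say a and b.
Equal remainders mean a − b ≡ 0 (mod 5), so 5 divides their difference.

Yes.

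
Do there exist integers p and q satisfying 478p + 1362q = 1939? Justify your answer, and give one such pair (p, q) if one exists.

There are no such integers.

gcd(478, 1362) = 2, so every integer of the form 478p + 1362q is a multiple of 2.
However 1939 leaves remainder 1 on division by 2.
So the equation is unsolvable over ℤ.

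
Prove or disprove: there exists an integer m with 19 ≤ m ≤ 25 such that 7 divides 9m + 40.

m = 22

Scanning upward from m = 19 gives 211, 220, 229, none divisible by 7. At m = 22 we get 9·22 + 40 = 238, and 238 = 7·34.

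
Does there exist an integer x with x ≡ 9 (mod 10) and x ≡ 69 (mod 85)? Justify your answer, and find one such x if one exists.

Here gcd(10, 85) = 5, and both 9 and 69 leave remainder 4 mod 5, so the system is consistent.
List candidates x ≡ 9 (mod 10): 9, 19, 29, 39, 49, 59, 69. Modulo 85 these are 9, 19, 29, 39, 49, 59, 69; 69 gives 69 as required.
Check: 69 mod 10 = 9, 69 mod 85 = 69. ✓

x = 69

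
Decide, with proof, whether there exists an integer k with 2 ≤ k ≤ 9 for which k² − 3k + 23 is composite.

k = 8

At k = 8: 8² − 3·8 + 23 = 63 = 3·21, which is composite.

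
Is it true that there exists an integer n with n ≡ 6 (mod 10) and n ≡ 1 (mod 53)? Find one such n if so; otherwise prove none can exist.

The moduli 10 and 53 are coprime, so by the Chinese Remainder Theorem a unique solution modulo 530 exists.
Write n = 6 + 10t and require 6 + 10t ≡ 1 (mod 53), i.e. 10t ≡ 48 (mod 53).
To invert 10 modulo 53: 53 = 5·10 + 3, 10 = 3·3 + 1, 3 = 3·1 + 0, and unwinding, 1 = 10 − 3·3 = 10 − 3·(53 − 5·10) = −3·53 + 16·10. Thus 10⁻¹ ≡ 16 (mod 53).
Therefore t ≡ 16·48 = 768 ≡ 26 (mod 53).
With t = 26: n = 6 + 10·26 = 266.
Indeed 266 ≡ 6 (mod 10) and 266 ≡ 1 (mod 53).

n = 266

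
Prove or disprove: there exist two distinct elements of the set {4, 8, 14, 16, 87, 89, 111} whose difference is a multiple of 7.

No, no such pair exists.

Two integers differ by a multiple of 7 exactly when they have the same residue mod 7. The residues are 4↦4, 8↦1, 14↦0, 16↦2, 87↦3, 89↦5, 111↦6.
No residue repeats among the 7 elements, so no pair has difference ≡ 0 (mod 7).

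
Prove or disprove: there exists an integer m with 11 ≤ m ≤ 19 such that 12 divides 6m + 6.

m = 11

Try m = 11: 6·11 + 6 = 72 = 6·12, which is divisible by 12.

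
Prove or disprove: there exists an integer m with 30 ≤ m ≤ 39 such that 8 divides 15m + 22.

Try m = 30: 15·30 + 22 = 472 = 59·8, which is divisible by 8.

m = 30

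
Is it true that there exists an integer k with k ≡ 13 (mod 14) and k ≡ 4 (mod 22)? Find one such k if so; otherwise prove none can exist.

No such integer exists.

Both moduli are multiples of 2 = gcd(14, 22), so any solution would satisfy k ≡ 13 and k ≡ 4 modulo 2 simultaneously.
However 13 ≡ 1 and 4 ≡ 0 (mod 2), and 1 ≠ 0.
Therefore no such k exists.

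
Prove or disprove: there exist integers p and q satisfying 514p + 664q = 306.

gcd(514, 664) = 2, and 2 divides 306, so integer solutions exist.
Dividing through by 2 reduces the equation to 257p + 332q = 153.
Dividing repeatedly: 332 = 1·257 + 75, 257 = 3·75 + 32, 75 = 2·32 + 11, 32 = 2·11 + 10, 11 = 1·10 + 1, 10 = 10·1 + 0.
Working back up the chain: 1 = 11 − 1·10 = 11 − (32 − 2·11) = −32 + 3·11 = −32 + 3·(75 − 2·32) = 3·75 − 7·32 = 3·75 − 7·(257 − 3·75) = −7·257 + 24·75 = −7·257 + 24·(332 − 1·257) = 24·332 − 31·257. So 257·(-31) + 332·24 = 1.
Multiplying through by 153: p = (-31)·153 = -4743, q = 24·153 = 3672 is a solution.
The general solution is p = -4743 + 332k, q = 3672 − 257k; taking k = 15 gives the smaller pair p = 237, q = -183.
Check: 514·237 + 664·(-183) = 121818 − 121512 = 306. ✓

p = 237, q = -183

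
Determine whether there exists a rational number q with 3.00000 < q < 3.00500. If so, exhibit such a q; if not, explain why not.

Scale by 201: the interval becomes (603.00000, 604.00500), which contains the integer 604.
Dividing back, 3.00000 < 604/201 < 3.00500, and 604/201 is rational.

q = 604/201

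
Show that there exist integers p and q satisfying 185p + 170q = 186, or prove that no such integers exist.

There are no such integers.

Both 185 and 170 are divisible by gcd(185, 170) = 5, hence so is any combination 185p + 170q.
But 186 = 5·37 + 1, so 5 ∤ 186.
So the equation is unsolvable over ℤ.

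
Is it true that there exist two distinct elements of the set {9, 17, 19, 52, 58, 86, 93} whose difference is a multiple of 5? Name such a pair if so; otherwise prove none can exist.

Both 9 and 19 leave remainder 4 on division by 5; their difference 10 = 2·5 is a multiple of 5.

9 and 19 are such a pair.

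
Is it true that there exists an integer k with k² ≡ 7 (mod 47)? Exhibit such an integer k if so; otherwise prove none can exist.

k = 17

Take k = 17. Then 17² = 289 = 6·47 + 7, so 17² ≡ 7 (mod 47).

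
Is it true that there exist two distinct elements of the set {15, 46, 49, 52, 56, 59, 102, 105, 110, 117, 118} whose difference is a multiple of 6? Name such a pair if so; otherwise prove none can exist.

Both 15 and 105 leave remainder 3 on division by 6; their difference 90 = 15·6 is a multiple of 6.

Yes: 15 and 105.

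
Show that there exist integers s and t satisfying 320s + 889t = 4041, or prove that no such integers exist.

s = 321, t = -111

320 and 889 are coprime, so 320s + 889t ranges over all of ℤ.
Dividing repeatedly: 889 = 2·320 + 249, 320 = 1·249 + 71, 249 = 3·71 + 36, 71 = 1·36 + 35, 36 = 1·35 + 1, 35 = 35·1 + 0.
Working back up the chain: 1 = 36 − 1·35 = 36 − (71 − 1·36) = −71 + 2·36 = −71 + 2·(249 − 3·71) = 2·249 − 7·71 = 2·249 − 7·(320 − 1·249) = −7·320 + 9·249 = −7·320 + 9·(889 − 2·320) = 9·889 − 25·320. So 320·(-25) + 889·9 = 1.
Times 4041: 320·(-101025) + 889·36369 = 4041, so (-101025, 36369) solves it.
The general solution is s = -101025 + 889k, t = 36369 − 320k; taking k = 114 gives the smaller pair s = 321, t = -111.
Indeed 320·321 + 889·(-111) = 102720 − 98679 = 4041.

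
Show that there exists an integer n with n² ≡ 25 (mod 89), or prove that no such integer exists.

n = 84 works: 84² = 7056, and 7056 − 25 = 7031 = 79·89.

n = 84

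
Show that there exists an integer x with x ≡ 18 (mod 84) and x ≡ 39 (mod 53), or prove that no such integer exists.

The moduli 84 and 53 are coprime, so by the Chinese Remainder Theorem a unique solution modulo 4452 exists.
Any solution of the first congruence is x = 18 + 84t; substituting into the second, 84t ≡ 39 − 18 ≡ 21 (mod 53).
84 ≡ 31 (mod 53), so this reads 31t ≡ 21 (mod 53). To invert 31 modulo 53: 53 = 1·31 + 22, 31 = 1·22 + 9, 22 = 2·9 + 4, 9 = 2·4 + 1, 4 = 4·1 + 0, and unwinding, 1 = 9 − 2·4 = 9 − 2·(22 − 2·9) = −2·22 + 5·9 = −2·22 + 5·(31 − 1·22) = 5·31 − 7·22 = 5·31 − 7·(53 − 1·31) = −7·53 + 12·31. Thus 31⁻¹ ≡ 12 (mod 53).
Therefore t ≡ 12·21 = 252 ≡ 40 (mod 53).
With t = 40: x = 18 + 84·40 = 3378.
Verify: 3378 = 40·84 + 18 and 3378 = 63·53 + 39. ✓

x = 3378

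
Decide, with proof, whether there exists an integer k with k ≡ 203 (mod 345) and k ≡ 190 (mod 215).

There is no such integer.

gcd(345, 215) = 5. If k ≡ 203 (mod 345) and k ≡ 190 (mod 215), then k ≡ 203 (mod 5) and k ≡ 190 (mod 5).
But 203 mod 5 = 3 while 190 mod 5 = 0, a contradiction.
Therefore no such k exists.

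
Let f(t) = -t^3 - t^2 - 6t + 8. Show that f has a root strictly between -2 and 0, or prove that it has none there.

No.

Evaluate at the endpoints: f(-2) = 24, f(0) = 8 — same sign (positive).
f'(t) = -3t^2 - 2t - 6 has discriminant (-2)² − 4·(-3)·(-6) = -68 < 0, so f' has no real roots and is negative for every real t.
So f is strictly decreasing; between -2 and 0 its values lie between f(-2) = 24 and f(0) = 8, all positive. Therefore f has no root in (-2, 0).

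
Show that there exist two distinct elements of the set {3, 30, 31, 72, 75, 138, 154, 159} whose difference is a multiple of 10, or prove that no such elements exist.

There is no such pair.

Residues mod 10: 3↦3, 30↦0, 31↦1, 72↦2, 75↦5, 138↦8, 154↦4, 159↦9.
These 8 residues are pairwise different, hence no difference of two elements is divisible by 10.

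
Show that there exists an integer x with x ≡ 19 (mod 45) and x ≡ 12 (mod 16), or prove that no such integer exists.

The moduli 45 and 16 are coprime, so by the Chinese Remainder Theorem a unique solution modulo 720 exists.
Write x = 19 + 45t and require 19 + 45t ≡ 12 (mod 16), i.e. 45t ≡ 9 (mod 16).
45 ≡ 13 (mod 16), so this reads 13t ≡ 9 (mod 16). Since 13·5 = 65 = 4·16 + 1, the inverse of 13 mod 16 is 5.
Multiplying by 5: t ≡ 5·9 = 45 ≡ 13 (mod 16).
With t = 13: x = 19 + 45·13 = 604.
Verify: 604 = 13·45 + 19 and 604 = 37·16 + 12. ✓

x = 604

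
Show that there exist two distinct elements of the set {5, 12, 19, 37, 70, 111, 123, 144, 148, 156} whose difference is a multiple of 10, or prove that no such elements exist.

There is no such pair.

Reduce each element modulo 10: 5↦5, 12↦2, 19↦9, 37↦7, 70↦0, 111↦1, 123↦3, 144↦4, 148↦8, 156↦6.
All 10 residues are distinct, so no two elements differ by a multiple of 10.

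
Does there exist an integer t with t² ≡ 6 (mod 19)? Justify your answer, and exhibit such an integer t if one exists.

t = 14

Take t = 14. Then 14² = 196 = 10·19 + 6, so 14² ≡ 6 (mod 19).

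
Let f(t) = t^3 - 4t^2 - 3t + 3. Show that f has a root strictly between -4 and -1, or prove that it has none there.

f(-4) = -113 and f(-1) = 1, which have opposite signs.
Since f is a polynomial it is continuous on [-4, -1].
By the Intermediate Value Theorem, f takes the value 0 somewhere in the open interval.

Yes, f has a root in the interval.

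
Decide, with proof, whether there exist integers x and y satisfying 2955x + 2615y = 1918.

No, no such integers exist.

Both 2955 and 2615 are divisible by gcd(2955, 2615) = 5, hence so is any combination 2955x + 2615y.
But 1918 = 5·383 + 3, so 5 ∤ 1918.
Therefore 2955x + 2615y = 1918 has no solution in integers.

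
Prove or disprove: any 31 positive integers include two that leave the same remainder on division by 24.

Yes, this is always true.

There are exactly 24 possible remainders on division by 24.
Since 31 > 24, two of the 31 integers must share a residue class by the pigeonhole principle; call them a and b.
So a and b have equal remainders mod 24, which is exactly what was to be shown.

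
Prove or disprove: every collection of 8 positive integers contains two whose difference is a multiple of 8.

No, the set {29, 30, 31, 32, 33, 34, 35, 36} is a counterexample.

Take the 8 consecutive integers 29, 30, …, 36: their residues mod 8 are all distinct because 8 ≤ 8.
The differences between them range over 1, …, 7, none of which is divisible by 8.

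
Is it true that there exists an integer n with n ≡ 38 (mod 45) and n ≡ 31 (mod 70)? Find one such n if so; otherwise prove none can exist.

No, no such integer exists.

gcd(45, 70) = 5. If n ≡ 38 (mod 45) and n ≡ 31 (mod 70), then n ≡ 38 (mod 5) and n ≡ 31 (mod 5).
However 38 ≡ 3 and 31 ≡ 1 (mod 5), and 3 ≠ 1.
Hence the system has no solution.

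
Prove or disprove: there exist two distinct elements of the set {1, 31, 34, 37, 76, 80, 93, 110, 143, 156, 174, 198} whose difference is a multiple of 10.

1 and 31 are such a pair.

Both 1 and 31 leave remainder 1 on division by 10; their difference 30 = 3·10 is a multiple of 10.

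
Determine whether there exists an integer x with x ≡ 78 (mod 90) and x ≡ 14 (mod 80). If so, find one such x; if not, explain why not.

There is no such integer.

gcd(90, 80) = 10. If x ≡ 78 (mod 90) and x ≡ 14 (mod 80), then x ≡ 78 (mod 10) and x ≡ 14 (mod 10).
However 78 ≡ 8 and 14 ≡ 4 (mod 10), and 8 ≠ 4.
Therefore no such x exists.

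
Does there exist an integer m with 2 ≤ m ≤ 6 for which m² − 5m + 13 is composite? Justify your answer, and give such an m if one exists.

m = 4

At m = 4: 4² − 5·4 + 13 = 9 = 3·3, which is composite.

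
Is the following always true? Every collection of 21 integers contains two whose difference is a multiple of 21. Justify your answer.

Consider the 21 integers 97, 98, …, 117. They lie in distinct residue classes modulo 21, since 21 ≤ 21.
The differences between them range over 1, …, 20, none of which is divisible by 21.

No; for instance {97, 98, 99, 100, 101, 102, 103, 104, 105, 106, 107, 108, 109, 110, 111, 112, 113, 114, 115, 116, 117} is a counterexample.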